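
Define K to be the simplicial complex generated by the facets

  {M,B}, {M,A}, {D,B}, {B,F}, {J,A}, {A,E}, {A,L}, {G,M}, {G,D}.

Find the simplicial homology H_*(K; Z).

K has 9 vertices, 9 edges.
rank ∂_0 = 0, rank ∂_1 = 8 ⇒ b_0 = 9 − 0 − 8 = 1; all invariant factors of ∂_1 are 1 so no torsion. So H_0 ≅ Z.
rank ∂_1 = 8, rank ∂_2 = 0 ⇒ b_1 = 9 − 8 − 0 = 1. So H_1 ≅ Z.

H_0 = Z,  H_1 = Z.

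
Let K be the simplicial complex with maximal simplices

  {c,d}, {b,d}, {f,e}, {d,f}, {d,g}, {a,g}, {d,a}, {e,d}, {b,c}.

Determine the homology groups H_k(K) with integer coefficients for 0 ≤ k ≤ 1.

H_0 ≅ Z,  H_1 ≅ Z^3.

Take the total order a < b < c < d < e < f < g on the vertex set. Then K (dimension 1) consists of the simplices:

  0-simplices (7): a, b, c, d, e, f, g
  1-simplices (9): ad, ag, bc, bd, cd, de, df, dg, ef

Hence C_0 ≅ Z^7, C_1 ≅ Z^9.

∂_1: C_1 → C_0 sends each edge [p,q] (with p < q) to q − p. For instance
  ∂dg = g − d.
The 7×9 boundary matrix has rank 6 and Smith normal form diag(1,1,1,1,1,1).

Reading off H_k = ker ∂_k / im ∂_{k+1}:

  H_0: rank C_0 − rank ∂_1 = 7 − 6 = 1, and the invariant factors of ∂_1 are all 1, so H_0 ≅ Z.
  H_1: rank ker ∂_1 − rank ∂_2 = (9 − 6) − 0 = 3, and there is no ∂_2, so H_1 ≅ Z^3.

(K is a triangulation of a wedge of 3 circles.)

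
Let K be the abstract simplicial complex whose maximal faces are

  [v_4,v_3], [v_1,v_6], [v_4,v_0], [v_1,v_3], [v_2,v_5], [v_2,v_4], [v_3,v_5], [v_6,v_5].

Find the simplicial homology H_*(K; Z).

Fix the vertex order v_0 < v_1 < v_2 < v_3 < v_4 < v_5 < v_6 and write every simplex with vertices in increasing order. Then dim K = 1 and the simplices of K are:

  0-simplices (7): [v_0], [v_1], [v_2], [v_3], [v_4], [v_5], [v_6]
  1-simplices (8): [v_0,v_4], [v_1,v_3], [v_1,v_6], [v_2,v_4], [v_2,v_5], [v_3,v_4], [v_3,v_5], [v_5,v_6]

Hence C_0 ≅ Z^7, C_1 ≅ Z^8.

∂_1: C_1 → C_0 maps an edge to its endpoints' difference, ∂[p,q] = q − p. For instance
  ∂[v_1,v_6] = [v_6] − [v_1].
As a 7×8 matrix over Z this has rank 6, with invariant factors (1,1,1,1,1,1).

Reading off H_k = ker ∂_k / im ∂_{k+1}:

  H_0: rank C_0 − rank ∂_1 = 7 − 6 = 1, and the invariant factors of ∂_1 are all 1, so H_0 = Z.
  H_1: rank ker ∂_1 − rank ∂_2 = (8 − 6) − 0 = 2, and there is no ∂_2, so H_1 = Z^2.

H_0 = Z,  H_1 = Z^2.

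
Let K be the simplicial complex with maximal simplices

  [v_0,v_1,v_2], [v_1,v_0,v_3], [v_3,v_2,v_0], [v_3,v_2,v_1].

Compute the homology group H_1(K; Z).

H_1 = 0.

Take the total order v_0 < v_1 < v_2 < v_3 on the vertex set. Then K (dimension 2) consists of the simplices:

  0-simplices (4): [v_0], [v_1], [v_2], [v_3]
  1-simplices (6): [v_0,v_1], [v_0,v_2], [v_0,v_3], [v_1,v_2], [v_1,v_3], [v_2,v_3]
  2-simplices (4): [v_0,v_1,v_2], [v_0,v_1,v_3], [v_0,v_2,v_3], [v_1,v_2,v_3]

so the chain groups are C_0 ≅ Z^4, C_1 ≅ Z^6, C_2 ≅ Z^4.

Boundary ∂_1: C_1 → C_0 sends each edge [p,q] (with p < q) to q − p. For instance
  ∂[v_2,v_3] = [v_3] − [v_2].
The resulting 4×6 matrix has rank 3, and its Smith normal form has invariant factors (1,1,1).

∂_2: C_2 → C_1 sends each 2-simplex [p,q,r] to [q,r] − [p,r] + [p,q]. For instance
  ∂[v_0,v_2,v_3] = [v_2,v_3] − [v_0,v_3] + [v_0,v_2],
  ∂[v_1,v_2,v_3] = [v_2,v_3] − [v_1,v_3] + [v_1,v_2].
As a 6×4 matrix over Z this has rank 3, with invariant factors (1,1,1).

Reading off H_k = ker ∂_k / im ∂_{k+1}:

  H_1: rank ker ∂_1 − rank ∂_2 = (6 − 3) − 3 = 0, and the invariant factors of ∂_2 are all 1, so H_1 ≅ 0.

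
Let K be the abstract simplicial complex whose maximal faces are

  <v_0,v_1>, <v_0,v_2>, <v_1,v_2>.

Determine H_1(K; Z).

We work with the vertex ordering v_0 < v_1 < v_2. The simplices of K, each written with vertices in increasing order, are:

  0-simplices (3): [v_0], [v_1], [v_2]
  1-simplices (3): [v_0,v_1], [v_0,v_2], [v_1,v_2]

Hence C_0 ≅ Z^3, C_1 ≅ Z^3.

The boundary map ∂_1: C_1 → C_0 sends each edge [p,q] (with p < q) to q − p. For instance
  ∂[v_1,v_2] = [v_2] − [v_1].
As a 3×3 matrix over Z this has rank 2, with invariant factors (1,1).

Now H_k = ker ∂_k / im ∂_{k+1}, so:

  H_1: rank ker ∂_1 − rank ∂_2 = (3 − 2) − 0 = 1, and there is no ∂_2, so H_1 = Z.

H_1 = Z.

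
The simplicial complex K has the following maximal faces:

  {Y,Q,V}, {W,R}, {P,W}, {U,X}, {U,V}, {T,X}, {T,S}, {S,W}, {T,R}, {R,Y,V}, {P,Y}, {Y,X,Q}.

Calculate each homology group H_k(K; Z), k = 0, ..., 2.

We work with the vertex ordering P < Q < R < S < T < U < V < W < X < Y. The simplices of K, each written with vertices in increasing order, are:

  0-simplices (10): P, Q, R, S, T, U, V, W, X, Y
  1-simplices (16): PW, PY, QV, QX, QY, RT, RV, RW, RY, ST, SW, TX, UV, UX, VY, XY
  2-simplices (3): QVY, QXY, RVY

so the chain groups are C_0 ≅ Z^10, C_1 ≅ Z^16, C_2 ≅ Z^3.

Boundary ∂_1: C_1 → C_0 is given by ∂[p,q] = [q] − [p].
The 10×16 boundary matrix has rank 9 and Smith normal form diag(1,1,1,1,1,1,1,1,1).

Boundary ∂_2: C_2 → C_1 maps a triangle to the signed sum of its edges. For instance
  ∂QVY = VY − QY + QV,
  ∂RVY = VY − RY + RV.
The 16×3 boundary matrix has rank 3 and Smith normal form diag(1,1,1).

From H_k ≅ ker(∂_k) / im(∂_{k+1}) we obtain:

  H_0: rank C_0 − rank ∂_1 = 10 − 9 = 1, and the invariant factors of ∂_1 are all 1, so H_0 = Z.
  H_1: rank ker ∂_1 − rank ∂_2 = (16 − 9) − 3 = 4, and the invariant factors of ∂_2 are all 1, so H_1 = Z^4.
  H_2: rank ker ∂_2 − rank ∂_3 = (3 − 3) − 0 = 0, and there is no ∂_3, so H_2 = 0.

H_0 ≅ Z,  H_1 ≅ Z^4,  H_2 = 0.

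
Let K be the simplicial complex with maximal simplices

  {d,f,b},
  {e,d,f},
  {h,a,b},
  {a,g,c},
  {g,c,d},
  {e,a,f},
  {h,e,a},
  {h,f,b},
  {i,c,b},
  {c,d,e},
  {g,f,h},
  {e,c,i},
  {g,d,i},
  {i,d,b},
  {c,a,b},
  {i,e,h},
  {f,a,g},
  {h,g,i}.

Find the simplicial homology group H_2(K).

H_2 = 0.

We work with the vertex ordering a < b < c < d < e < f < g < h < i. The simplices of K, each written with vertices in increasing order, are:

  0-simplices (9): a, b, c, d, e, f, g, h, i
  1-simplices (27): ab, ac, ae, af, ag, ah, bc, bd, bf, bh, bi, cd, ce, cg, ci, de, df, dg, di, ef, eh, ei, fg, fh, gh, gi, hi
  2-simplices (18): abc, abh, acg, aef, aeh, afg, bci, bdf, bdi, bfh, cde, cdg, cei, def, dgi, ehi, fgh, ghi

so the chain groups are C_0 ≅ Z^9, C_1 ≅ Z^27, C_2 ≅ Z^18.

The boundary map ∂_1: C_1 → C_0 maps an edge to its endpoints' difference, ∂[p,q] = q − p. For instance
  ∂bh = h − b.
This gives a 9×27 integer matrix of rank 8; reducing to Smith normal form yields diagonal entries (1,1,1,1,1,1,1,1).

Boundary ∂_2: C_2 → C_1 acts by ∂[p,q,r] = [q,r] − [p,r] + [p,q]. For instance
  ∂fgh = gh − fh + fg,
  ∂bdf = df − bf + bd.
As a 27×18 matrix over Z this has rank 18, with invariant factors (1,1,1,1,1,1,1,1,1,1,1,1,1,1,1,1,1,2).

From H_k ≅ ker(∂_k) / im(∂_{k+1}) we obtain:

  H_2: rank ker ∂_2 − rank ∂_3 = (18 − 18) − 0 = 0, and there is no ∂_3, so H_2 ≅ 0.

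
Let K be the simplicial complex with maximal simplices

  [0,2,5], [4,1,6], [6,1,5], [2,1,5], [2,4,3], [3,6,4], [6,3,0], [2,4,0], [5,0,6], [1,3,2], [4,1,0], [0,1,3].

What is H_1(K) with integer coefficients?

H_1 = Z/2.

Fix the vertex order 0 < 1 < 2 < 3 < 4 < 5 < 6 and write every simplex with vertices in increasing order. Then dim K = 2 and the simplices of K are:

  0-simplices (7): [0], [1], [2], [3], [4], [5], [6]
  1-simplices (18): [0,1], [0,2], [0,3], [0,4], [0,5], [0,6], [1,2], [1,3], [1,4], [1,5], [1,6], [2,3], [2,4], [2,5], [3,4], [3,6], [4,6], [5,6]
  2-simplices (12): [0,1,3], [0,1,4], [0,2,4], [0,2,5], [0,3,6], [0,5,6], [1,2,3], [1,2,5], [1,4,6], [1,5,6], [2,3,4], [3,4,6]

Hence C_0 ≅ Z^7, C_1 ≅ Z^18, C_2 ≅ Z^12.

Boundary ∂_1: C_1 → C_0 is given by ∂[p,q] = [q] − [p].
This gives a 7×18 integer matrix of rank 6; reducing to Smith normal form yields diagonal entries (1,1,1,1,1,1).

Boundary ∂_2: C_2 → C_1 acts by ∂[p,q,r] = [q,r] − [p,r] + [p,q]. For instance
  ∂[3,4,6] = [4,6] − [3,6] + [3,4],
  ∂[1,5,6] = [5,6] − [1,6] + [1,5].
The resulting 18×12 matrix has rank 12, and its Smith normal form has invariant factors (1,1,1,1,1,1,1,1,1,1,1,2).

Computing H_k = (kernel of ∂_k) / (image of ∂_{k+1}):

  H_1: rank ker ∂_1 − rank ∂_2 = (18 − 6) − 12 = 0, and ∂_2 has invariant factor 2 > 1, so H_1 ≅ Z/2.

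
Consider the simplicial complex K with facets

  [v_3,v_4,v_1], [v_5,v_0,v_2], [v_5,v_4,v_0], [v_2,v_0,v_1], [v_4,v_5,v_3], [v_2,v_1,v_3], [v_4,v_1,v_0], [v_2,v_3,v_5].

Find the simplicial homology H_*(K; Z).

H_0 = Z,  H_1 = 0,  H_2 = Z.

K has 6 vertices, 12 edges, 8 triangles.
rank ∂_0 = 0, rank ∂_1 = 5 ⇒ b_0 = 6 − 0 − 5 = 1; all invariant factors of ∂_1 are 1 so no torsion. So H_0 ≅ Z.
rank ∂_1 = 5, rank ∂_2 = 7 ⇒ b_1 = 12 − 5 − 7 = 0; all invariant factors of ∂_2 are 1 so no torsion. So H_1 ≅ 0.
rank ∂_2 = 7, rank ∂_3 = 0 ⇒ b_2 = 8 − 7 − 0 = 1. So H_2 ≅ Z.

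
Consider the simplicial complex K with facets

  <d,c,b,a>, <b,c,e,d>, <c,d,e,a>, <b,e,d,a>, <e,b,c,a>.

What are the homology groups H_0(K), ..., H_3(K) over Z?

H_0 = Z,  H_1 = 0,  H_2 = 0,  H_3 = Z.

Take the total order a < b < c < d < e on the vertex set. Then K (dimension 3) consists of the simplices:

  0-simplices (5): a, b, c, d, e
  1-simplices (10): ab, ac, ad, ae, bc, bd, be, cd, ce, de
  2-simplices (10): abc, abd, abe, acd, ace, ade, bcd, bce, bde, cde
  3-simplices (5): abcd, abce, abde, acde, bcde

giving chain groups C_0 ≅ Z^5, C_1 ≅ Z^10, C_2 ≅ Z^10, C_3 ≅ Z^5.

Boundary ∂_1: C_1 → C_0 maps an edge to its endpoints' difference, ∂[p,q] = q − p. For instance
  ∂ab = b − a.
This gives a 5×10 integer matrix of rank 4; reducing to Smith normal form yields diagonal entries (1,1,1,1).

The boundary map ∂_2: C_2 → C_1 sends each 2-simplex [p,q,r] to [q,r] − [p,r] + [p,q]. For instance
  ∂cde = de − ce + cd,
  ∂acd = cd − ad + ac.
The 10×10 boundary matrix has rank 6 and Smith normal form diag(1,1,1,1,1,1).

Boundary ∂_3: C_3 → C_2 sends each 3-simplex σ to the alternating sum Σ_i (−1)^i (σ with its i-th vertex removed). For instance
  ∂acde = cde − ade + ace − acd,
  ∂abce = bce − ace + abe − abc.
As a 10×5 matrix over Z this has rank 4, with invariant factors (1,1,1,1).

Computing H_k = (kernel of ∂_k) / (image of ∂_{k+1}):

  H_0: rank C_0 − rank ∂_1 = 5 − 4 = 1, and the invariant factors of ∂_1 are all 1, so H_0 ≅ Z.
  H_1: rank ker ∂_1 − rank ∂_2 = (10 − 4) − 6 = 0, and the invariant factors of ∂_2 are all 1, so H_1 ≅ 0.
  H_2: rank ker ∂_2 − rank ∂_3 = (10 − 6) − 4 = 0, and the invariant factors of ∂_3 are all 1, so H_2 ≅ 0.
  H_3: rank ker ∂_3 − rank ∂_4 = (5 − 4) − 0 = 1, and there is no ∂_4, so H_3 ≅ Z.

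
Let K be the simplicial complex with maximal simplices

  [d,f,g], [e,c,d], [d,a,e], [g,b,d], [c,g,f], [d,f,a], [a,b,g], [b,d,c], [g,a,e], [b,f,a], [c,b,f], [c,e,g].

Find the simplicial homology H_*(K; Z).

We work with the vertex ordering a < b < c < d < e < f < g. The simplices of K, each written with vertices in increasing order, are:

  0-simplices (7): a, b, c, d, e, f, g
  1-simplices (18): ab, ad, ae, af, ag, bc, bd, bf, bg, cd, ce, cf, cg, de, df, dg, eg, fg
  2-simplices (12): abf, abg, ade, adf, aeg, bcd, bcf, bdg, cde, ceg, cfg, dfg

so the chain groups are C_0 ≅ Z^7, C_1 ≅ Z^18, C_2 ≅ Z^12.

Boundary ∂_1: C_1 → C_0 is given by ∂[p,q] = [q] − [p].
The resulting 7×18 matrix has rank 6, and its Smith normal form has invariant factors (1,1,1,1,1,1).

∂_2: C_2 → C_1 maps a triangle to the signed sum of its edges. For instance
  ∂bdg = dg − bg + bd,
  ∂abf = bf − af + ab.
The resulting 18×12 matrix has rank 12, and its Smith normal form has invariant factors (1,1,1,1,1,1,1,1,1,1,1,2).

Computing H_k = (kernel of ∂_k) / (image of ∂_{k+1}):

  H_0: rank C_0 − rank ∂_1 = 7 − 6 = 1, and the invariant factors of ∂_1 are all 1, so H_0 ≅ Z.
  H_1: rank ker ∂_1 − rank ∂_2 = (18 − 6) − 12 = 0, and ∂_2 has invariant factor 2 > 1, so H_1 ≅ Z/2Z.
  H_2: rank ker ∂_2 − rank ∂_3 = (12 − 12) − 0 = 0, and there is no ∂_3, so H_2 ≅ 0.

As a check, the Euler characteristic is 7 − 18 + 12 = 1, which agrees with 1 − 0 + 0 = 1.
(K is a triangulation of the real projective plane RP^2.)

H_0 ≅ Z,  H_1 ≅ Z/2Z,  H_2 = 0.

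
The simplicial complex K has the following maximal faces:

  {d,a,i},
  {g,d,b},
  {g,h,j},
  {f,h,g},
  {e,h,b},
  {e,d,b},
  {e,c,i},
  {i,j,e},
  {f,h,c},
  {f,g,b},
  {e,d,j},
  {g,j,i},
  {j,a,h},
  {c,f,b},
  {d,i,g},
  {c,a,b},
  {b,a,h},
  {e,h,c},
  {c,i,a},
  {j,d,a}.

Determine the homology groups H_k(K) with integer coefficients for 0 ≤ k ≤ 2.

H_0 ≅ Z,  H_1 ≅ Z ⊕ Z/2,  H_2 = 0.

Order the vertices as a < b < c < d < e < f < g < h < i < j. Listing each simplex with vertices in this order, K has dimension 2 with simplices:

  0-simplices (10): a, b, c, d, e, f, g, h, i, j
  1-simplices (30): ab, ac, ad, ah, ai, aj, bc, bd, be, bf, bg, bh, ce, cf, ch, ci, de, dg, di, dj, eh, ei, ej, fg, fh, gh, gi, gj, hj, ij
  2-simplices (20): abc, abh, aci, adi, adj, ahj, bcf, bde, bdg, beh, bfg, ceh, cei, cfh, dej, dgi, eij, fgh, ghj, gij

so the chain groups are C_0 ≅ Z^10, C_1 ≅ Z^30, C_2 ≅ Z^20.

The boundary map ∂_1: C_1 → C_0 sends each edge [p,q] (with p < q) to q − p. For instance
  ∂di = i − d.
The resulting 10×30 matrix has rank 9, and its Smith normal form has invariant factors (1,1,1,1,1,1,1,1,1).

∂_2: C_2 → C_1 sends each 2-simplex [p,q,r] to [q,r] − [p,r] + [p,q]. For instance
  ∂adi = di − ai + ad,
  ∂fgh = gh − fh + fg.
This gives a 30×20 integer matrix of rank 20; reducing to Smith normal form yields diagonal entries (1,1,1,1,1,1,1,1,1,1,1,1,1,1,1,1,1,1,1,2).

Now H_k = ker ∂_k / im ∂_{k+1}, so:

  H_0: rank C_0 − rank ∂_1 = 10 − 9 = 1, and the invariant factors of ∂_1 are all 1, so H_0 ≅ Z.
  H_1: rank ker ∂_1 − rank ∂_2 = (30 − 9) − 20 = 1, and ∂_2 has invariant factor 2 > 1, so H_1 ≅ Z ⊕ Z/2.
  H_2: rank ker ∂_2 − rank ∂_3 = (20 − 20) − 0 = 0, and there is no ∂_3, so H_2 ≅ 0.

(K is a triangulation of the Klein bottle.)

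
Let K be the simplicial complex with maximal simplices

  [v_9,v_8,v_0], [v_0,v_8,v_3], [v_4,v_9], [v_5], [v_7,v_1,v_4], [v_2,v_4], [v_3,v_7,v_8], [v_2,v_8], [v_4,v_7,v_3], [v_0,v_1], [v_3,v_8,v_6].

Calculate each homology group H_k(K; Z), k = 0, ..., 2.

H_0 ≅ Z^2,  H_1 ≅ Z^3,  H_2 = 0.

Fix the vertex order v_0 < v_1 < v_2 < v_3 < v_4 < v_5 < v_6 < v_7 < v_8 < v_9 and write every simplex with vertices in increasing order. Then dim K = 2 and the simplices of K are:

  0-simplices (10): [v_0], [v_1], [v_2], [v_3], [v_4], [v_5], [v_6], [v_7], [v_8], [v_9]
  1-simplices (17): (17 of them)
  2-simplices (6): [v_0,v_3,v_8], [v_0,v_8,v_9], [v_1,v_4,v_7], [v_3,v_4,v_7], [v_3,v_6,v_8], [v_3,v_7,v_8]

so the chain groups are C_0 ≅ Z^10, C_1 ≅ Z^17, C_2 ≅ Z^6.

Boundary ∂_1: C_1 → C_0 is given by ∂[p,q] = [q] − [p].
As a 10×17 matrix over Z this has rank 8, with invariant factors (1,1,1,1,1,1,1,1).

Boundary ∂_2: C_2 → C_1 sends each 2-simplex [p,q,r] to [q,r] − [p,r] + [p,q]. For instance
  ∂[v_0,v_3,v_8] = [v_3,v_8] − [v_0,v_8] + [v_0,v_3],
  ∂[v_3,v_6,v_8] = [v_6,v_8] − [v_3,v_8] + [v_3,v_6].
As a 17×6 matrix over Z this has rank 6, with invariant factors (1,1,1,1,1,1).

From H_k ≅ ker(∂_k) / im(∂_{k+1}) we obtain:

  H_0: rank C_0 − rank ∂_1 = 10 − 8 = 2, and the invariant factors of ∂_1 are all 1, so H_0 ≅ Z^2.
  H_1: rank ker ∂_1 − rank ∂_2 = (17 − 8) − 6 = 3, and the invariant factors of ∂_2 are all 1, so H_1 ≅ Z^3.
  H_2: rank ker ∂_2 − rank ∂_3 = (6 − 6) − 0 = 0, and there is no ∂_3, so H_2 ≅ 0.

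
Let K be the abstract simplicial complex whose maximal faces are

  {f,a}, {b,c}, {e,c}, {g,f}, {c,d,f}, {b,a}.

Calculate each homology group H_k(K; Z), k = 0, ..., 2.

H_0 ≅ Z,  H_1 ≅ Z,  H_2 = 0.

Order the vertices as a < b < c < d < e < f < g. Listing each simplex with vertices in this order, K has dimension 2 with simplices:

  0-simplices (7): a, b, c, d, e, f, g
  1-simplices (8): ab, af, bc, cd, ce, cf, df, fg
  2-simplices (1): cdf

so the chain groups are C_0 ≅ Z^7, C_1 ≅ Z^8, C_2 ≅ Z^1.

Boundary ∂_1: C_1 → C_0 is given by ∂[p,q] = [q] − [p]. For instance
  ∂ab = b − a.
The resulting 7×8 matrix has rank 6, and its Smith normal form has invariant factors (1,1,1,1,1,1).

The boundary map ∂_2: C_2 → C_1 acts by ∂[p,q,r] = [q,r] − [p,r] + [p,q]. For instance
  ∂cdf = df − cf + cd.
The resulting 8×1 matrix has rank 1, and its Smith normal form has invariant factors (1).

From H_k ≅ ker(∂_k) / im(∂_{k+1}) we obtain:

  H_0: rank C_0 − rank ∂_1 = 7 − 6 = 1, and the invariant factors of ∂_1 are all 1, so H_0 ≅ Z.
  H_1: rank ker ∂_1 − rank ∂_2 = (8 − 6) − 1 = 1, and the invariant factors of ∂_2 are all 1, so H_1 ≅ Z.
  H_2: rank ker ∂_2 − rank ∂_3 = (1 − 1) − 0 = 0, and there is no ∂_3, so H_2 ≅ 0.

As a check, the Euler characteristic is 7 − 8 + 1 = 0, which agrees with 1 − 1 + 0 = 0.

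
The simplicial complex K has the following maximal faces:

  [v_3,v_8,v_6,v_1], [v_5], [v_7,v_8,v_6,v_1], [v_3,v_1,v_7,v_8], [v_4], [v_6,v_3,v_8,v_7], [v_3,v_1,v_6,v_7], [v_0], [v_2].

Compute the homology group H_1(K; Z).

H_1 ≅ 0.

K has 9 vertices, 10 edges, 10 triangles, 5 3-simplices.
rank ∂_1 = 4, rank ∂_2 = 6 ⇒ b_1 = 10 − 4 − 6 = 0; all invariant factors of ∂_2 are 1 so no torsion. So H_1 ≅ 0.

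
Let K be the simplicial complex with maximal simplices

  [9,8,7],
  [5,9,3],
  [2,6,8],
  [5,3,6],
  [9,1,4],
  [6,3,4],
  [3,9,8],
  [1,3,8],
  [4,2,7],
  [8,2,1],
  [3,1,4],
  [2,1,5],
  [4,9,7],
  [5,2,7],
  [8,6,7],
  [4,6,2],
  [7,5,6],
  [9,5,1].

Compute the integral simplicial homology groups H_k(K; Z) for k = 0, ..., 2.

K has 9 vertices, 27 edges, 18 triangles.
rank ∂_0 = 0, rank ∂_1 = 8 ⇒ b_0 = 9 − 0 − 8 = 1; all invariant factors of ∂_1 are 1 so no torsion. So H_0 = Z.
rank ∂_1 = 8, rank ∂_2 = 18 ⇒ b_1 = 27 − 8 − 18 = 1; ∂_2 has invariant factor(s) [2] giving torsion. So H_1 = Z ⊕ Z/2Z.
rank ∂_2 = 18, rank ∂_3 = 0 ⇒ b_2 = 18 − 18 − 0 = 0. So H_2 = 0.

H_0 = Z,  H_1 = Z ⊕ Z/2Z,  H_2 = 0.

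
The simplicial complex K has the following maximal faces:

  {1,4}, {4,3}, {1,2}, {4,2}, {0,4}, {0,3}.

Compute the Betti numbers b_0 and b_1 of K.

Fix the vertex order 0 < 1 < 2 < 3 < 4 and write every simplex with vertices in increasing order. Then dim K = 1 and the simplices of K are:

  0-simplices (5): [0], [1], [2], [3], [4]
  1-simplices (6): [0,3], [0,4], [1,2], [1,4], [2,4], [3,4]

so the chain groups are C_0 ≅ Z^5, C_1 ≅ Z^6.

∂_1: C_1 → C_0 sends each edge [p,q] (with p < q) to q − p. For instance
  ∂[1,2] = [2] − [1].
As a 5×6 matrix over Z this has rank 4, with invariant factors (1,1,1,1).

Reading off H_k = ker ∂_k / im ∂_{k+1}:

  H_0: rank C_0 − rank ∂_1 = 5 − 4 = 1, and the invariant factors of ∂_1 are all 1, so H_0 = Z.
  H_1: rank ker ∂_1 − rank ∂_2 = (6 − 4) − 0 = 2, and there is no ∂_2, so H_1 = Z^2.

Hence the Betti numbers are b_0 = 1, b_1 = 2.

b_0 = 1, b_1 = 2.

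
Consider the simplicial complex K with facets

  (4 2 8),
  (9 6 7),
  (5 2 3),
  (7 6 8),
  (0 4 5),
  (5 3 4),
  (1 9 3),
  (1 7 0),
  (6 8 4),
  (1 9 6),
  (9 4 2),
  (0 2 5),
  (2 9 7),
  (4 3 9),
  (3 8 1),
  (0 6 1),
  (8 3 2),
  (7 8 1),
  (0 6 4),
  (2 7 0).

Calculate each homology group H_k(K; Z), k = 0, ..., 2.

Fix the vertex order 0 < 1 < 2 < 3 < 4 < 5 < 6 < 7 < 8 < 9 and write every simplex with vertices in increasing order. Then dim K = 2 and the simplices of K are:

  0-simplices (10): [0], [1], [2], [3], [4], [5], [6], [7], [8], [9]
  1-simplices (30): (30 of them)
  2-simplices (20): (20 of them)

giving chain groups C_0 ≅ Z^10, C_1 ≅ Z^30, C_2 ≅ Z^20.

The boundary map ∂_1: C_1 → C_0 is given by ∂[p,q] = [q] − [p].
The 10×30 boundary matrix has rank 9 and Smith normal form diag(1,1,1,1,1,1,1,1,1).

The boundary map ∂_2: C_2 → C_1 maps a triangle to the signed sum of its edges. For instance
  ∂[4,6,8] = [6,8] − [4,8] + [4,6],
  ∂[2,3,8] = [3,8] − [2,8] + [2,3].
The resulting 30×20 matrix has rank 20, and its Smith normal form has invariant factors (1,1,1,1,1,1,1,1,1,1,1,1,1,1,1,1,1,1,1,2).

Now H_k = ker ∂_k / im ∂_{k+1}, so:

  H_0: rank C_0 − rank ∂_1 = 10 − 9 = 1, and the invariant factors of ∂_1 are all 1, so H_0 ≅ Z.
  H_1: rank ker ∂_1 − rank ∂_2 = (30 − 9) − 20 = 1, and ∂_2 has invariant factor 2 > 1, so H_1 ≅ Z ⊕ Z_2.
  H_2: rank ker ∂_2 − rank ∂_3 = (20 − 20) − 0 = 0, and there is no ∂_3, so H_2 ≅ 0.

H_0 = Z,  H_1 = Z ⊕ Z_2,  H_2 = 0.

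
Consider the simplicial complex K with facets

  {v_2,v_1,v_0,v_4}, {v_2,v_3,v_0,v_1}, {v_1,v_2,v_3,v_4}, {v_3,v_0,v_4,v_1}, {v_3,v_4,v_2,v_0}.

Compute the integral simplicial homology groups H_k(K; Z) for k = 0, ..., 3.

We work with the vertex ordering v_0 < v_1 < v_2 < v_3 < v_4. The simplices of K, each written with vertices in increasing order, are:

  0-simplices (5): [v_0], [v_1], [v_2], [v_3], [v_4]
  1-simplices (10): [v_0,v_1], [v_0,v_2], [v_0,v_3], [v_0,v_4], [v_1,v_2], [v_1,v_3], [v_1,v_4], [v_2,v_3], [v_2,v_4], [v_3,v_4]
  2-simplices (10): [v_0,v_1,v_2], [v_0,v_1,v_3], [v_0,v_1,v_4], [v_0,v_2,v_3], [v_0,v_2,v_4], [v_0,v_3,v_4], [v_1,v_2,v_3], [v_1,v_2,v_4], [v_1,v_3,v_4], [v_2,v_3,v_4]
  3-simplices (5): [v_0,v_1,v_2,v_3], [v_0,v_1,v_2,v_4], [v_0,v_1,v_3,v_4], [v_0,v_2,v_3,v_4], [v_1,v_2,v_3,v_4]

Hence C_0 ≅ Z^5, C_1 ≅ Z^10, C_2 ≅ Z^10, C_3 ≅ Z^5.

The boundary map ∂_1: C_1 → C_0 maps an edge to its endpoints' difference, ∂[p,q] = q − p.
As a 5×10 matrix over Z this has rank 4, with invariant factors (1,1,1,1).

∂_2: C_2 → C_1 acts by ∂[p,q,r] = [q,r] − [p,r] + [p,q]. For instance
  ∂[v_0,v_1,v_4] = [v_1,v_4] − [v_0,v_4] + [v_0,v_1],
  ∂[v_0,v_1,v_3] = [v_1,v_3] − [v_0,v_3] + [v_0,v_1].
The 10×10 boundary matrix has rank 6 and Smith normal form diag(1,1,1,1,1,1).

Boundary ∂_3: C_3 → C_2 sends each 3-simplex σ to the alternating sum Σ_i (−1)^i (σ with its i-th vertex removed). For instance
  ∂[v_0,v_1,v_2,v_4] = [v_1,v_2,v_4] − [v_0,v_2,v_4] + [v_0,v_1,v_4] − [v_0,v_1,v_2],
  ∂[v_0,v_1,v_3,v_4] = [v_1,v_3,v_4] − [v_0,v_3,v_4] + [v_0,v_1,v_4] − [v_0,v_1,v_3].
This gives a 10×5 integer matrix of rank 4; reducing to Smith normal form yields diagonal entries (1,1,1,1).

Now H_k = ker ∂_k / im ∂_{k+1}, so:

  H_0: rank C_0 − rank ∂_1 = 5 − 4 = 1, and the invariant factors of ∂_1 are all 1, so H_0 ≅ Z.
  H_1: rank ker ∂_1 − rank ∂_2 = (10 − 4) − 6 = 0, and the invariant factors of ∂_2 are all 1, so H_1 ≅ 0.
  H_2: rank ker ∂_2 − rank ∂_3 = (10 − 6) − 4 = 0, and the invariant factors of ∂_3 are all 1, so H_2 ≅ 0.
  H_3: rank ker ∂_3 − rank ∂_4 = (5 − 4) − 0 = 1, and there is no ∂_4, so H_3 ≅ Z.

As a check, the Euler characteristic is 5 − 10 + 10 − 5 = 0, which agrees with 1 − 0 + 0 − 1 = 0.
(K is a triangulation of the 3-sphere S^3.)

H_0 = Z,  H_1 = 0,  H_2 = 0,  H_3 = Z.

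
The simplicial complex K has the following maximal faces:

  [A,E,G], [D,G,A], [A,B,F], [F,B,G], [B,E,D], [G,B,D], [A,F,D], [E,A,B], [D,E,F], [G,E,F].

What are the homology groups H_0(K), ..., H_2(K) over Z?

H_0 = Z,  H_1 = Z/2,  H_2 = 0.

We work with the vertex ordering A < B < D < E < F < G. The simplices of K, each written with vertices in increasing order, are:

  0-simplices (6): A, B, D, E, F, G
  1-simplices (15): AB, AD, AE, AF, AG, BD, BE, BF, BG, DE, DF, DG, EF, EG, FG
  2-simplices (10): ABE, ABF, ADF, ADG, AEG, BDE, BDG, BFG, DEF, EFG

Hence C_0 ≅ Z^6, C_1 ≅ Z^15, C_2 ≅ Z^10.

Boundary ∂_1: C_1 → C_0 maps an edge to its endpoints' difference, ∂[p,q] = q − p. For instance
  ∂AB = B − A.
As a 6×15 matrix over Z this has rank 5, with invariant factors (1,1,1,1,1).

Boundary ∂_2: C_2 → C_1 acts by ∂[p,q,r] = [q,r] − [p,r] + [p,q]. For instance
  ∂DEF = EF − DF + DE,
  ∂ADG = DG − AG + AD.
As a 15×10 matrix over Z this has rank 10, with invariant factors (1,1,1,1,1,1,1,1,1,2).

From H_k ≅ ker(∂_k) / im(∂_{k+1}) we obtain:

  H_0: rank C_0 − rank ∂_1 = 6 − 5 = 1, and the invariant factors of ∂_1 are all 1, so H_0 ≅ Z.
  H_1: rank ker ∂_1 − rank ∂_2 = (15 − 5) − 10 = 0, and ∂_2 has invariant factor 2 > 1, so H_1 ≅ Z/2.
  H_2: rank ker ∂_2 − rank ∂_3 = (10 − 10) − 0 = 0, and there is no ∂_3, so H_2 ≅ 0.

As a check, the Euler characteristic is 6 − 15 + 10 = 1, which agrees with 1 − 0 + 0 = 1.
(K is a triangulation of the real projective plane RP^2.)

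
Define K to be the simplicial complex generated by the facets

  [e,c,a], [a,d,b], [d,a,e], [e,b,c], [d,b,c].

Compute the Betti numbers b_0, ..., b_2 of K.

We work with the vertex ordering a < b < c < d < e. The simplices of K, each written with vertices in increasing order, are:

  0-simplices (5): a, b, c, d, e
  1-simplices (10): ab, ac, ad, ae, bc, bd, be, cd, ce, de
  2-simplices (5): abd, ace, ade, bcd, bce

so the chain groups are C_0 ≅ Z^5, C_1 ≅ Z^10, C_2 ≅ Z^5.

∂_1: C_1 → C_0 maps an edge to its endpoints' difference, ∂[p,q] = q − p. For instance
  ∂de = e − d.
This gives a 5×10 integer matrix of rank 4; reducing to Smith normal form yields diagonal entries (1,1,1,1).

∂_2: C_2 → C_1 sends each 2-simplex [p,q,r] to [q,r] − [p,r] + [p,q]. For instance
  ∂abd = bd − ad + ab,
  ∂ace = ce − ae + ac.
The resulting 10×5 matrix has rank 5, and its Smith normal form has invariant factors (1,1,1,1,1).

From H_k ≅ ker(∂_k) / im(∂_{k+1}) we obtain:

  H_0: rank C_0 − rank ∂_1 = 5 − 4 = 1, and the invariant factors of ∂_1 are all 1, so H_0 ≅ Z.
  H_1: rank ker ∂_1 − rank ∂_2 = (10 − 4) − 5 = 1, and the invariant factors of ∂_2 are all 1, so H_1 ≅ Z.
  H_2: rank ker ∂_2 − rank ∂_3 = (5 − 5) − 0 = 0, and there is no ∂_3, so H_2 ≅ 0.

Hence the Betti numbers are b_0 = 1, b_1 = 1, b_2 = 0.

b_0 = 1, b_1 = 1, b_2 = 0.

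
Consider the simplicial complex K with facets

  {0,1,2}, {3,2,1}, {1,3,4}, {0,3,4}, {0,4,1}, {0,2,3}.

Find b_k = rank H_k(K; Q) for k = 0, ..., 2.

b_0 = 1, b_1 = 0, b_2 = 1.

Take the total order 0 < 1 < 2 < 3 < 4 on the vertex set. Then K (dimension 2) consists of the simplices:

  0-simplices (5): [0], [1], [2], [3], [4]
  1-simplices (9): [0,1], [0,2], [0,3], [0,4], [1,2], [1,3], [1,4], [2,3], [3,4]
  2-simplices (6): [0,1,2], [0,1,4], [0,2,3], [0,3,4], [1,2,3], [1,3,4]

Hence C_0 ≅ Z^5, C_1 ≅ Z^9, C_2 ≅ Z^6.

∂_1: C_1 → C_0 sends each edge [p,q] (with p < q) to q − p.
As a 5×9 matrix over Z this has rank 4, with invariant factors (1,1,1,1).

Boundary ∂_2: C_2 → C_1 acts by ∂[p,q,r] = [q,r] − [p,r] + [p,q]. For instance
  ∂[1,2,3] = [2,3] − [1,3] + [1,2],
  ∂[1,3,4] = [3,4] − [1,4] + [1,3].
The 9×6 boundary matrix has rank 5 and Smith normal form diag(1,1,1,1,1).

Computing H_k = (kernel of ∂_k) / (image of ∂_{k+1}):

  H_0: rank C_0 − rank ∂_1 = 5 − 4 = 1, and the invariant factors of ∂_1 are all 1, so H_0 ≅ Z.
  H_1: rank ker ∂_1 − rank ∂_2 = (9 − 4) − 5 = 0, and the invariant factors of ∂_2 are all 1, so H_1 ≅ 0.
  H_2: rank ker ∂_2 − rank ∂_3 = (6 − 5) − 0 = 1, and there is no ∂_3, so H_2 ≅ Z.

Hence the Betti numbers are b_0 = 1, b_1 = 0, b_2 = 1.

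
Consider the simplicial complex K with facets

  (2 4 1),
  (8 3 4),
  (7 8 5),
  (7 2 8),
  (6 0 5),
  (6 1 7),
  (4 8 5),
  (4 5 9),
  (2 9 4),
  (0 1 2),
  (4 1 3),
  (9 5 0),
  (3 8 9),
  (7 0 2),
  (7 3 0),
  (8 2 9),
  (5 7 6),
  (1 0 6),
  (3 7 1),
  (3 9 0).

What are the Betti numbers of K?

b_0 = 1, b_1 = 1, b_2 = 0.

K has 10 vertices, 30 edges, 20 triangles.
rank ∂_0 = 0, rank ∂_1 = 9 ⇒ b_0 = 10 − 0 − 9 = 1; all invariant factors of ∂_1 are 1 so no torsion. So H_0 = Z.
rank ∂_1 = 9, rank ∂_2 = 20 ⇒ b_1 = 30 − 9 − 20 = 1; ∂_2 has invariant factor(s) [2] giving torsion. So H_1 = Z ⊕ Z/2Z.
rank ∂_2 = 20, rank ∂_3 = 0 ⇒ b_2 = 20 − 20 − 0 = 0. So H_2 = 0.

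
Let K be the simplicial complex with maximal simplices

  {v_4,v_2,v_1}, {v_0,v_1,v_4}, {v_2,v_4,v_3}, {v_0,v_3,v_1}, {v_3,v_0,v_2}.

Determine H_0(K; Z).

We work with the vertex ordering v_0 < v_1 < v_2 < v_3 < v_4. The simplices of K, each written with vertices in increasing order, are:

  0-simplices (5): [v_0], [v_1], [v_2], [v_3], [v_4]
  1-simplices (10): [v_0,v_1], [v_0,v_2], [v_0,v_3], [v_0,v_4], [v_1,v_2], [v_1,v_3], [v_1,v_4], [v_2,v_3], [v_2,v_4], [v_3,v_4]
  2-simplices (5): [v_0,v_1,v_3], [v_0,v_1,v_4], [v_0,v_2,v_3], [v_1,v_2,v_4], [v_2,v_3,v_4]

giving chain groups C_0 ≅ Z^5, C_1 ≅ Z^10, C_2 ≅ Z^5.

The boundary map ∂_1: C_1 → C_0 sends each edge [p,q] (with p < q) to q − p. For instance
  ∂[v_0,v_2] = [v_2] − [v_0].
The resulting 5×10 matrix has rank 4, and its Smith normal form has invariant factors (1,1,1,1).

The boundary map ∂_2: C_2 → C_1 maps a triangle to the signed sum of its edges. For instance
  ∂[v_1,v_2,v_4] = [v_2,v_4] − [v_1,v_4] + [v_1,v_2],
  ∂[v_0,v_1,v_4] = [v_1,v_4] − [v_0,v_4] + [v_0,v_1].
This gives a 10×5 integer matrix of rank 5; reducing to Smith normal form yields diagonal entries (1,1,1,1,1).

Reading off H_k = ker ∂_k / im ∂_{k+1}:

  H_0: rank C_0 − rank ∂_1 = 5 − 4 = 1, and the invariant factors of ∂_1 are all 1, so H_0 = Z.

H_0 ≅ Z.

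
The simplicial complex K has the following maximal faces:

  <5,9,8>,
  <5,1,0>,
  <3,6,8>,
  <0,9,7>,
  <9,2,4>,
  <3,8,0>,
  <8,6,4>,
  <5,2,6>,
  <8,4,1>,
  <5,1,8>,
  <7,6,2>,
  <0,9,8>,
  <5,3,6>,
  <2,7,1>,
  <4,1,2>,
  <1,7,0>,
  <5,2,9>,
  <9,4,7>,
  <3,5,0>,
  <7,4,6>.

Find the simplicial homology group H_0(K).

H_0 = Z.

We work with the vertex ordering 0 < 1 < 2 < 3 < 4 < 5 < 6 < 7 < 8 < 9. The simplices of K, each written with vertices in increasing order, are:

  0-simplices (10): [0], [1], [2], [3], [4], [5], [6], [7], [8], [9]
  1-simplices (30): (30 of them)
  2-simplices (20): (20 of them)

so the chain groups are C_0 ≅ Z^10, C_1 ≅ Z^30, C_2 ≅ Z^20.

Boundary ∂_1: C_1 → C_0 maps an edge to its endpoints' difference, ∂[p,q] = q − p. For instance
  ∂[5,9] = [9] − [5].
The resulting 10×30 matrix has rank 9, and its Smith normal form has invariant factors (1,1,1,1,1,1,1,1,1).

Boundary ∂_2: C_2 → C_1 acts by ∂[p,q,r] = [q,r] − [p,r] + [p,q]. For instance
  ∂[2,5,9] = [5,9] − [2,9] + [2,5],
  ∂[0,7,9] = [7,9] − [0,9] + [0,7].
As a 30×20 matrix over Z this has rank 20, with invariant factors (1,1,1,1,1,1,1,1,1,1,1,1,1,1,1,1,1,1,1,2).

Computing H_k = (kernel of ∂_k) / (image of ∂_{k+1}):

  H_0: rank C_0 − rank ∂_1 = 10 − 9 = 1, and the invariant factors of ∂_1 are all 1, so H_0 ≅ Z.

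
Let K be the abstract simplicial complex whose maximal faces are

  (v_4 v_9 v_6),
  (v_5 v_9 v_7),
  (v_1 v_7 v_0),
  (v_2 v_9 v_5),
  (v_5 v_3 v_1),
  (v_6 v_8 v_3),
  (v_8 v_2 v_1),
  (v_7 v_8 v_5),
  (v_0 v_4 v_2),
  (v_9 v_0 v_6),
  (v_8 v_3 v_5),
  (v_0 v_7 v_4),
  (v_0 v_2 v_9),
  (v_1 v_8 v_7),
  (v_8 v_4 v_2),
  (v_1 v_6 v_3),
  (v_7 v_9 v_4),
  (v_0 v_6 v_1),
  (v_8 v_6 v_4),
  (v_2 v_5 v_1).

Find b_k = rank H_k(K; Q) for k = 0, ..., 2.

Fix the vertex order v_0 < v_1 < v_2 < v_3 < v_4 < v_5 < v_6 < v_7 < v_8 < v_9 and write every simplex with vertices in increasing order. Then dim K = 2 and the simplices of K are:

  0-simplices (10): [v_0], [v_1], [v_2], [v_3], [v_4], [v_5], [v_6], [v_7], [v_8], [v_9]
  1-simplices (30): (30 of them)
  2-simplices (20): (20 of them)

Hence C_0 ≅ Z^10, C_1 ≅ Z^30, C_2 ≅ Z^20.

∂_1: C_1 → C_0 maps an edge to its endpoints' difference, ∂[p,q] = q − p.
As a 10×30 matrix over Z this has rank 9, with invariant factors (1,1,1,1,1,1,1,1,1).

Boundary ∂_2: C_2 → C_1 sends each 2-simplex [p,q,r] to [q,r] − [p,r] + [p,q]. For instance
  ∂[v_2,v_4,v_8] = [v_4,v_8] − [v_2,v_8] + [v_2,v_4],
  ∂[v_0,v_4,v_7] = [v_4,v_7] − [v_0,v_7] + [v_0,v_4].
This gives a 30×20 integer matrix of rank 20; reducing to Smith normal form yields diagonal entries (1,1,1,1,1,1,1,1,1,1,1,1,1,1,1,1,1,1,1,2).

Computing H_k = (kernel of ∂_k) / (image of ∂_{k+1}):

  H_0: rank C_0 − rank ∂_1 = 10 − 9 = 1, and the invariant factors of ∂_1 are all 1, so H_0 = Z.
  H_1: rank ker ∂_1 − rank ∂_2 = (30 − 9) − 20 = 1, and ∂_2 has invariant factor 2 > 1, so H_1 = Z ⊕ Z/2Z.
  H_2: rank ker ∂_2 − rank ∂_3 = (20 − 20) − 0 = 0, and there is no ∂_3, so H_2 = 0.

(K is a triangulation of the Klein bottle.)

Hence the Betti numbers are b_0 = 1, b_1 = 1, b_2 = 0.

b_0 = 1, b_1 = 1, b_2 = 0.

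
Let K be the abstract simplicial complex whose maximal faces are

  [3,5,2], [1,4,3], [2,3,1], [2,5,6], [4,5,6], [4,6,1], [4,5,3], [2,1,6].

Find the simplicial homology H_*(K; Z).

Order the vertices as 1 < 2 < 3 < 4 < 5 < 6. Listing each simplex with vertices in this order, K has dimension 2 with simplices:

  0-simplices (6): [1], [2], [3], [4], [5], [6]
  1-simplices (12): [1,2], [1,3], [1,4], [1,6], [2,3], [2,5], [2,6], [3,4], [3,5], [4,5], [4,6], [5,6]
  2-simplices (8): [1,2,3], [1,2,6], [1,3,4], [1,4,6], [2,3,5], [2,5,6], [3,4,5], [4,5,6]

so the chain groups are C_0 ≅ Z^6, C_1 ≅ Z^12, C_2 ≅ Z^8.

∂_1: C_1 → C_0 is given by ∂[p,q] = [q] − [p].
The resulting 6×12 matrix has rank 5, and its Smith normal form has invariant factors (1,1,1,1,1).

∂_2: C_2 → C_1 sends each 2-simplex [p,q,r] to [q,r] − [p,r] + [p,q]. For instance
  ∂[2,5,6] = [5,6] − [2,6] + [2,5],
  ∂[1,2,6] = [2,6] − [1,6] + [1,2].
The 12×8 boundary matrix has rank 7 and Smith normal form diag(1,1,1,1,1,1,1).

From H_k ≅ ker(∂_k) / im(∂_{k+1}) we obtain:

  H_0: rank C_0 − rank ∂_1 = 6 − 5 = 1, and the invariant factors of ∂_1 are all 1, so H_0 ≅ Z.
  H_1: rank ker ∂_1 − rank ∂_2 = (12 − 5) − 7 = 0, and the invariant factors of ∂_2 are all 1, so H_1 ≅ 0.
  H_2: rank ker ∂_2 − rank ∂_3 = (8 − 7) − 0 = 1, and there is no ∂_3, so H_2 ≅ Z.

H_0 = Z,  H_1 = 0,  H_2 = Z.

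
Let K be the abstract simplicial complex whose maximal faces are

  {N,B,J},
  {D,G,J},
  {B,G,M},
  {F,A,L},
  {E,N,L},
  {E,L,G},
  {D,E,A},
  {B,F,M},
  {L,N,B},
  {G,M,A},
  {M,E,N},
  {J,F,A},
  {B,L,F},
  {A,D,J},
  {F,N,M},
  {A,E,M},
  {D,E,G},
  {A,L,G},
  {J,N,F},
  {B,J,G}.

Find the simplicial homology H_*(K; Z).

H_0 ≅ Z,  H_1 ≅ Z ⊕ Z/2Z,  H_2 = 0.

Take the total order A < B < D < E < F < G < J < L < M < N on the vertex set. Then K (dimension 2) consists of the simplices:

  0-simplices (10): A, B, D, E, F, G, J, L, M, N
  1-simplices (30): AD, AE, AF, AG, AJ, AL, AM, BF, BG, BJ, BL, BM, BN, DE, DG, DJ, EG, EL, EM, EN, FJ, FL, FM, FN, GJ, GL, GM, JN, LN, MN
  2-simplices (20): ADE, ADJ, AEM, AFJ, AFL, AGL, AGM, BFL, BFM, BGJ, BGM, BJN, BLN, DEG, DGJ, EGL, ELN, EMN, FJN, FMN

so the chain groups are C_0 ≅ Z^10, C_1 ≅ Z^30, C_2 ≅ Z^20.

Boundary ∂_1: C_1 → C_0 is given by ∂[p,q] = [q] − [p]. For instance
  ∂BG = G − B.
As a 10×30 matrix over Z this has rank 9, with invariant factors (1,1,1,1,1,1,1,1,1).

∂_2: C_2 → C_1 sends each 2-simplex [p,q,r] to [q,r] − [p,r] + [p,q]. For instance
  ∂BGM = GM − BM + BG,
  ∂ADE = DE − AE + AD.
As a 30×20 matrix over Z this has rank 20, with invariant factors (1,1,1,1,1,1,1,1,1,1,1,1,1,1,1,1,1,1,1,2).

Reading off H_k = ker ∂_k / im ∂_{k+1}:

  H_0: rank C_0 − rank ∂_1 = 10 − 9 = 1, and the invariant factors of ∂_1 are all 1, so H_0 = Z.
  H_1: rank ker ∂_1 − rank ∂_2 = (30 − 9) − 20 = 1, and ∂_2 has invariant factor 2 > 1, so H_1 = Z ⊕ Z/2Z.
  H_2: rank ker ∂_2 − rank ∂_3 = (20 − 20) − 0 = 0, and there is no ∂_3, so H_2 = 0.

As a check, the Euler characteristic is 10 − 30 + 20 = 0, which agrees with 1 − 1 + 0 = 0.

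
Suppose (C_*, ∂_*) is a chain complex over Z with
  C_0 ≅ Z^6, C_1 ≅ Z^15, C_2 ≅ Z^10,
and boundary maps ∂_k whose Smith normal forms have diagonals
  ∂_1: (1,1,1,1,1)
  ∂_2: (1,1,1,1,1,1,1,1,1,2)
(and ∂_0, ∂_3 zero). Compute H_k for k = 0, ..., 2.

H_0 ≅ Z,  H_1 ≅ Z/2,  H_2 = 0.

H_0: b_0 = 6 − 0 − 5 = 1; torsion from ∂_1 factors > 1: none. So H_0 ≅ Z.
H_1: b_1 = 15 − 5 − 10 = 0; torsion from ∂_2 factors > 1: [2]. So H_1 ≅ Z/2.
H_2: b_2 = 10 − 10 − 0 = 0; torsion from ∂_3 factors > 1: none. So H_2 ≅ 0.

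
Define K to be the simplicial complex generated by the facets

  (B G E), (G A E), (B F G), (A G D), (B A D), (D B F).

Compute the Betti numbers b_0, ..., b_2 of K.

b_0 = 1, b_1 = 1, b_2 = 0.

Fix the vertex order A < B < D < E < F < G and write every simplex with vertices in increasing order. Then dim K = 2 and the simplices of K are:

  0-simplices (6): A, B, D, E, F, G
  1-simplices (12): AB, AD, AE, AG, BD, BE, BF, BG, DF, DG, EG, FG
  2-simplices (6): ABD, ADG, AEG, BDF, BEG, BFG

Hence C_0 ≅ Z^6, C_1 ≅ Z^12, C_2 ≅ Z^6.

∂_1: C_1 → C_0 maps an edge to its endpoints' difference, ∂[p,q] = q − p. For instance
  ∂FG = G − F.
The resulting 6×12 matrix has rank 5, and its Smith normal form has invariant factors (1,1,1,1,1).

Boundary ∂_2: C_2 → C_1 acts by ∂[p,q,r] = [q,r] − [p,r] + [p,q]. For instance
  ∂AEG = EG − AG + AE,
  ∂ADG = DG − AG + AD.
The resulting 12×6 matrix has rank 6, and its Smith normal form has invariant factors (1,1,1,1,1,1).

Reading off H_k = ker ∂_k / im ∂_{k+1}:

  H_0: rank C_0 − rank ∂_1 = 6 − 5 = 1, and the invariant factors of ∂_1 are all 1, so H_0 = Z.
  H_1: rank ker ∂_1 − rank ∂_2 = (12 − 5) − 6 = 1, and the invariant factors of ∂_2 are all 1, so H_1 = Z.
  H_2: rank ker ∂_2 − rank ∂_3 = (6 − 6) − 0 = 0, and there is no ∂_3, so H_2 = 0.

(K is a triangulation of the cylinder S^1 x I.)

Hence the Betti numbers are b_0 = 1, b_1 = 1, b_2 = 0.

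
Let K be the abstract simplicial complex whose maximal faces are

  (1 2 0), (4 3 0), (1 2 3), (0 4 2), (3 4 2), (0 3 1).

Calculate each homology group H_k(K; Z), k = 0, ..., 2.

H_0 ≅ Z,  H_1 = 0,  H_2 ≅ Z.

Fix the vertex order 0 < 1 < 2 < 3 < 4 and write every simplex with vertices in increasing order. Then dim K = 2 and the simplices of K are:

  0-simplices (5): [0], [1], [2], [3], [4]
  1-simplices (9): [0,1], [0,2], [0,3], [0,4], [1,2], [1,3], [2,3], [2,4], [3,4]
  2-simplices (6): [0,1,2], [0,1,3], [0,2,4], [0,3,4], [1,2,3], [2,3,4]

so the chain groups are C_0 ≅ Z^5, C_1 ≅ Z^9, C_2 ≅ Z^6.

The boundary map ∂_1: C_1 → C_0 sends each edge [p,q] (with p < q) to q − p.
This gives a 5×9 integer matrix of rank 4; reducing to Smith normal form yields diagonal entries (1,1,1,1).

Boundary ∂_2: C_2 → C_1 sends each 2-simplex [p,q,r] to [q,r] − [p,r] + [p,q]. For instance
  ∂[0,2,4] = [2,4] − [0,4] + [0,2],
  ∂[1,2,3] = [2,3] − [1,3] + [1,2].
The resulting 9×6 matrix has rank 5, and its Smith normal form has invariant factors (1,1,1,1,1).

From H_k ≅ ker(∂_k) / im(∂_{k+1}) we obtain:

  H_0: rank C_0 − rank ∂_1 = 5 − 4 = 1, and the invariant factors of ∂_1 are all 1, so H_0 ≅ Z.
  H_1: rank ker ∂_1 − rank ∂_2 = (9 − 4) − 5 = 0, and the invariant factors of ∂_2 are all 1, so H_1 ≅ 0.
  H_2: rank ker ∂_2 − rank ∂_3 = (6 − 5) − 0 = 1, and there is no ∂_3, so H_2 ≅ Z.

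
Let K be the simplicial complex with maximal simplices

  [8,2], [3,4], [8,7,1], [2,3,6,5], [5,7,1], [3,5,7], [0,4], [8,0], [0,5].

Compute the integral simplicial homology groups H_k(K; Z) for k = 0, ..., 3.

H_0 ≅ Z,  H_1 ≅ Z^3,  H_2 = 0,  H_3 = 0.

K has 9 vertices, 17 edges, 7 triangles, 1 3-simplex.
rank ∂_0 = 0, rank ∂_1 = 8 ⇒ b_0 = 9 − 0 − 8 = 1; all invariant factors of ∂_1 are 1 so no torsion. So H_0 ≅ Z.
rank ∂_1 = 8, rank ∂_2 = 6 ⇒ b_1 = 17 − 8 − 6 = 3; all invariant factors of ∂_2 are 1 so no torsion. So H_1 ≅ Z^3.
rank ∂_2 = 6, rank ∂_3 = 1 ⇒ b_2 = 7 − 6 − 1 = 0; all invariant factors of ∂_3 are 1 so no torsion. So H_2 ≅ 0.
rank ∂_3 = 1, rank ∂_4 = 0 ⇒ b_3 = 1 − 1 − 0 = 0. So H_3 ≅ 0.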